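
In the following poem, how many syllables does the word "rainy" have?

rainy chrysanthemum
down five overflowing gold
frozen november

2

"rainy" has 2 syllables.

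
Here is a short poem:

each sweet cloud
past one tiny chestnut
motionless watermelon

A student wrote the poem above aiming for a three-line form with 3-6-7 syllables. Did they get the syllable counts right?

Line 1: each (1), sweet (1), cloud (1) → 3 ✓
Line 2: past (1), one (1), tiny (2), chestnut (2) → 6 ✓
Line 3: motionless (3), watermelon (4) → 7 ✓

Yes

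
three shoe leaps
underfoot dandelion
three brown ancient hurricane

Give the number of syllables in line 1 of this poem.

3

Line 1: three (1), shoe (1), leaps (1) → 3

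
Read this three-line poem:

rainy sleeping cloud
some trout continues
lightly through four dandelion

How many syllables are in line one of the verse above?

Line one: "rainy sleeping cloud": 2+2+1 = 5

5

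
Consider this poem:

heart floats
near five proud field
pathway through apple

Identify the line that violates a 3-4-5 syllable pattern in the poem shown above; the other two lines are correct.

Line 1: heart(1) + floats(1) = 2 (expected 3)
Line 2: near(1) + five(1) + proud(1) + field(1) = 4 ✓
Line 3: pathway(2) + through(1) + apple(2) = 5 ✓

The first line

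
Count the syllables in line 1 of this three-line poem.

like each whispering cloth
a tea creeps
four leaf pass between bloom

6

Line 1: "like each whispering cloth": 1+1+3+1 = 6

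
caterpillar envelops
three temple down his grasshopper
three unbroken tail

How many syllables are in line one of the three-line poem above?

7

Line one: caterpillar (4), envelops (3) → 7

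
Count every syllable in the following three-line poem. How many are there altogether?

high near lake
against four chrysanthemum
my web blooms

Line 1: high (1), near (1), lake (1) → 3
Line 2: against (2), four (1), chrysanthemum (4) → 7
Line 3: my (1), web (1), blooms (1) → 3
Total: 3 + 7 + 3 = 13

13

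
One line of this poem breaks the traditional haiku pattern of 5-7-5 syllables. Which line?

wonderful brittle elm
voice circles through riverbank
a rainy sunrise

The first line

Line 1: "wonderful brittle elm": 3+2+1 = 6 (expected 5)
Line 2: "voice circles through riverbank": 1+2+1+3 = 7 ✓
Line 3: "a rainy sunrise": 1+2+2 = 5 ✓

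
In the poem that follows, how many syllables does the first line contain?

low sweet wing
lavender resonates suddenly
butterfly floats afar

3

The first line: low(1) + sweet(1) + wing(1) = 3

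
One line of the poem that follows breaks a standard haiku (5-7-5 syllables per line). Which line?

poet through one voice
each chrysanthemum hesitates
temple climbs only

Line 1: poet (2), through (1), one (1), voice (1) → 5 ✓
Line 2: each (1), chrysanthemum (4), hesitates (3) → 8 (expected 7)
Line 3: temple (2), climbs (1), only (2) → 5 ✓

Line 2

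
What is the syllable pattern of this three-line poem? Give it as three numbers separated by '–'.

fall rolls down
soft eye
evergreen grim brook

Line 1: fall(1) + rolls(1) + down(1) = 3
Line 2: soft(1) + eye(1) = 2
Line 3: evergreen(3) + grim(1) + brook(1) = 5

3–2–5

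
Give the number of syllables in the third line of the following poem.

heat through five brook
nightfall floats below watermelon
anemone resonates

The third line: anemone (4), resonates (3) → 7

7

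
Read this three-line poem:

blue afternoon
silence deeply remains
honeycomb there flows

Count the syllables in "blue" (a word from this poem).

"blue" has 1 syllable.

1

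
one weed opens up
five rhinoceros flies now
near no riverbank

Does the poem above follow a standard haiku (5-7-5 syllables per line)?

Yes

Line 1: "one weed opens up": 1+1+2+1 = 5 ✓
Line 2: "five rhinoceros flies now": 1+4+1+1 = 7 ✓
Line 3: "near no riverbank": 1+1+3 = 5 ✓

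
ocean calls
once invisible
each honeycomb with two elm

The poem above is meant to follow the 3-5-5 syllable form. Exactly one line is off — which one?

Line 1: "ocean calls": 2+1 = 3 ✓
Line 2: "once invisible": 1+4 = 5 ✓
Line 3: "each honeycomb with two elm": 1+3+1+1+1 = 7 (expected 5)

Line 3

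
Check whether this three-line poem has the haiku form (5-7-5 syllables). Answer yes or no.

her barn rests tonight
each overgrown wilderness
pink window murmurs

Line 1: her(1) + barn(1) + rests(1) + tonight(2) = 5 ✓
Line 2: each(1) + overgrown(3) + wilderness(3) = 7 ✓
Line 3: pink(1) + window(2) + murmurs(2) = 5 ✓

Yes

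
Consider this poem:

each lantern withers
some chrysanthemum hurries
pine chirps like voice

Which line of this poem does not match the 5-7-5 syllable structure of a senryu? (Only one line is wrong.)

The third line

Line 1: each(1) + lantern(2) + withers(2) = 5 ✓
Line 2: some(1) + chrysanthemum(4) + hurries(2) = 7 ✓
Line 3: pine(1) + chirps(1) + like(1) + voice(1) = 4 (expected 5)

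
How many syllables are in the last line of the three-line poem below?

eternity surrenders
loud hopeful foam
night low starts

3

The last line: "night low starts": 1+1+1 = 3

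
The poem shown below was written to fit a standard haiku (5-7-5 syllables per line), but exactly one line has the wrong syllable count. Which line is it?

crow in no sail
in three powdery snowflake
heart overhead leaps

The first line

Line 1: crow (1), in (1), no (1), sail (1) → 4 (expected 5)
Line 2: in (1), three (1), powdery (3), snowflake (2) → 7 ✓
Line 3: heart (1), overhead (3), leaps (1) → 5 ✓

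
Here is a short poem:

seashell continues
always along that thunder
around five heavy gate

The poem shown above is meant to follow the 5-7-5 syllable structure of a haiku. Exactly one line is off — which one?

Line 1: seashell(2) + continues(3) = 5 ✓
Line 2: always(2) + along(2) + that(1) + thunder(2) = 7 ✓
Line 3: around(2) + five(1) + heavy(2) + gate(1) = 6 (expected 5)

Line 3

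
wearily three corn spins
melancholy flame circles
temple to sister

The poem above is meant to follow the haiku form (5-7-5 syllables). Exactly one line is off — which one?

The first line

Line 1: wearily (3), three (1), corn (1), spins (1) → 6 (expected 5)
Line 2: melancholy (4), flame (1), circles (2) → 7 ✓
Line 3: temple (2), to (1), sister (2) → 5 ✓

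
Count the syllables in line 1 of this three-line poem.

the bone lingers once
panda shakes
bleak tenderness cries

Line 1: the(1) + bone(1) + lingers(2) + once(1) = 5

5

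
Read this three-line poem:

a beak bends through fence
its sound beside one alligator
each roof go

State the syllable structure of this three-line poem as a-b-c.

Line 1: a (1), beak (1), bends (1), through (1), fence (1) → 5
Line 2: its (1), sound (1), beside (2), one (1), alligator (4) → 9
Line 3: each (1), roof (1), go (1) → 3

5-9-3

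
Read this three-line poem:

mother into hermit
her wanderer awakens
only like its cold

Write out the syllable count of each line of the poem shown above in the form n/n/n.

6/7/5

Line 1: mother(2) + into(2) + hermit(2) = 6
Line 2: her(1) + wanderer(3) + awakens(3) = 7
Line 3: only(2) + like(1) + its(1) + cold(1) = 5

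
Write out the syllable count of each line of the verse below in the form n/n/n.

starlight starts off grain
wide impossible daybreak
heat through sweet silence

5/7/5

Line 1: starlight(2) + starts(1) + off(1) + grain(1) = 5
Line 2: wide(1) + impossible(4) + daybreak(2) = 7
Line 3: heat(1) + through(1) + sweet(1) + silence(2) = 5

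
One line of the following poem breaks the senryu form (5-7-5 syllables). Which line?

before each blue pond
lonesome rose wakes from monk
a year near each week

Line 1: before(2) + each(1) + blue(1) + pond(1) = 5 ✓
Line 2: lonesome(2) + rose(1) + wakes(1) + from(1) + monk(1) = 6 (expected 7)
Line 3: a(1) + year(1) + near(1) + each(1) + week(1) = 5 ✓

Line 2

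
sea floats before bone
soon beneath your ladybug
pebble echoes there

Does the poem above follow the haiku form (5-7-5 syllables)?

Yes

Line 1: sea (1), floats (1), before (2), bone (1) → 5 ✓
Line 2: soon (1), beneath (2), your (1), ladybug (3) → 7 ✓
Line 3: pebble (2), echoes (2), there (1) → 5 ✓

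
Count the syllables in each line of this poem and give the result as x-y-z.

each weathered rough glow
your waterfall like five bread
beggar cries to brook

5-7-5

Line 1: each (1), weathered (2), rough (1), glow (1) → 5
Line 2: your (1), waterfall (3), like (1), five (1), bread (1) → 7
Line 3: beggar (2), cries (1), to (1), brook (1) → 5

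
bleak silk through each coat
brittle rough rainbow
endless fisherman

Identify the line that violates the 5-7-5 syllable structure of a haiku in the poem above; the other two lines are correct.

Line 2

Line 1: bleak (1), silk (1), through (1), each (1), coat (1) → 5 ✓
Line 2: brittle (2), rough (1), rainbow (2) → 5 (expected 7)
Line 3: endless (2), fisherman (3) → 5 ✓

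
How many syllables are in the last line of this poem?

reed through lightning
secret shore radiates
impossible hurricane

7

The last line: impossible (4), hurricane (3) → 7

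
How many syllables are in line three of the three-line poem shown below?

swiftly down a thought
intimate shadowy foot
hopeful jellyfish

Line three: hopeful (2), jellyfish (3) → 5

5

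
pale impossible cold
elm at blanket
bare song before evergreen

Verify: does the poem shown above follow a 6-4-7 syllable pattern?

Yes

Line 1: pale (1), impossible (4), cold (1) → 6 ✓
Line 2: elm (1), at (1), blanket (2) → 4 ✓
Line 3: bare (1), song (1), before (2), evergreen (3) → 7 ✓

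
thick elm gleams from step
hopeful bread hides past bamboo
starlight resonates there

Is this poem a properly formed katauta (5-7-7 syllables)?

Line 1: thick (1), elm (1), gleams (1), from (1), step (1) → 5 ✓
Line 2: hopeful (2), bread (1), hides (1), past (1), bamboo (2) → 7 ✓
Line 3: starlight (2), resonates (3), there (1) → 6 (expected 7)

No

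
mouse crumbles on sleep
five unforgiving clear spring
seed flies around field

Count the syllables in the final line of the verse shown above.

5

The final line: seed (1), flies (1), around (2), field (1) → 5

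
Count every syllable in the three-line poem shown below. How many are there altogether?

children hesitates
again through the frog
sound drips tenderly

15

Line 1: "children hesitates": 2+3 = 5
Line 2: "again through the frog": 2+1+1+1 = 5
Line 3: "sound drips tenderly": 1+1+3 = 5
Total: 5 + 5 + 5 = 15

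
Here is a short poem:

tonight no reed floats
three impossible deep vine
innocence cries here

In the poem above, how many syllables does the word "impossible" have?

4

"impossible" has 4 syllables.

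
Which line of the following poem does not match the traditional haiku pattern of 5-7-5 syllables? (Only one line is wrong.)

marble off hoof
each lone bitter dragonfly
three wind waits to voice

Line 1: marble(2) + off(1) + hoof(1) = 4 (expected 5)
Line 2: each(1) + lone(1) + bitter(2) + dragonfly(3) = 7 ✓
Line 3: three(1) + wind(1) + waits(1) + to(1) + voice(1) = 5 ✓

Line 1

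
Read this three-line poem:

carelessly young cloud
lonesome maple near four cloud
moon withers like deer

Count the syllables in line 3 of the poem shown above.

5

Line 3: moon(1) + withers(2) + like(1) + deer(1) = 5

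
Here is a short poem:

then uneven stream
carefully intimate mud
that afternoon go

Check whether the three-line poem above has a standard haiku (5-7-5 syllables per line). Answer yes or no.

Line 1: "then uneven stream": 1+3+1 = 5 ✓
Line 2: "carefully intimate mud": 3+3+1 = 7 ✓
Line 3: "that afternoon go": 1+3+1 = 5 ✓

Yes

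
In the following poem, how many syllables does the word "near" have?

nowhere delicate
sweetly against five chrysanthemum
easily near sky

1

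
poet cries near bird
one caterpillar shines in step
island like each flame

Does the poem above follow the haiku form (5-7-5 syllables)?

Line 1: poet(2) + cries(1) + near(1) + bird(1) = 5 ✓
Line 2: one(1) + caterpillar(4) + shines(1) + in(1) + step(1) = 8 (expected 7)
Line 3: island(2) + like(1) + each(1) + flame(1) = 5 ✓

No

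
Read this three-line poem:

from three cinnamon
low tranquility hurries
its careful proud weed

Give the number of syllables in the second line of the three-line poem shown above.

The second line: low (1), tranquility (4), hurries (2) → 7

7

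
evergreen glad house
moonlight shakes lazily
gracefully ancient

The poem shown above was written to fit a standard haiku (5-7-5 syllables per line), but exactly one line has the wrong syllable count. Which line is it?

Line 1: evergreen (3), glad (1), house (1) → 5 ✓
Line 2: moonlight (2), shakes (1), lazily (3) → 6 (expected 7)
Line 3: gracefully (3), ancient (2) → 5 ✓

Line 2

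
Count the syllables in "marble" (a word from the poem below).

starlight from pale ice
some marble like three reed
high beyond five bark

2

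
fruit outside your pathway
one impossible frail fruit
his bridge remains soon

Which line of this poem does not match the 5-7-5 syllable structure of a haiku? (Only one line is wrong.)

Line 1: fruit (1), outside (2), your (1), pathway (2) → 6 (expected 5)
Line 2: one (1), impossible (4), frail (1), fruit (1) → 7 ✓
Line 3: his (1), bridge (1), remains (2), soon (1) → 5 ✓

Line 1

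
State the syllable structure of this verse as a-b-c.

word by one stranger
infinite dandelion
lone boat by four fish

Line 1: word (1), by (1), one (1), stranger (2) → 5
Line 2: infinite (3), dandelion (4) → 7
Line 3: lone (1), boat (1), by (1), four (1), fish (1) → 5

5-7-5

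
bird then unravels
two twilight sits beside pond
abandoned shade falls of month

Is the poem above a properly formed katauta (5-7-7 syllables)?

Line 1: bird(1) + then(1) + unravels(3) = 5 ✓
Line 2: two(1) + twilight(2) + sits(1) + beside(2) + pond(1) = 7 ✓
Line 3: abandoned(3) + shade(1) + falls(1) + of(1) + month(1) = 7 ✓

Yes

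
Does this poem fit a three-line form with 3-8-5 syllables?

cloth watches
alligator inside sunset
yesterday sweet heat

Yes

Line 1: cloth (1), watches (2) → 3 ✓
Line 2: alligator (4), inside (2), sunset (2) → 8 ✓
Line 3: yesterday (3), sweet (1), heat (1) → 5 ✓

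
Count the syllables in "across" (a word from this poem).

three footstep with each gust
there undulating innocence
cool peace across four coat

2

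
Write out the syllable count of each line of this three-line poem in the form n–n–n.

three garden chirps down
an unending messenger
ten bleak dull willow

5–7–5

Line 1: "three garden chirps down": 1+2+1+1 = 5
Line 2: "an unending messenger": 1+3+3 = 7
Line 3: "ten bleak dull willow": 1+1+1+2 = 5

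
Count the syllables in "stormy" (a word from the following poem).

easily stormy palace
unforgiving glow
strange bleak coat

2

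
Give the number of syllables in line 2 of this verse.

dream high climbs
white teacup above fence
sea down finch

6

Line 2: white (1), teacup (2), above (2), fence (1) → 6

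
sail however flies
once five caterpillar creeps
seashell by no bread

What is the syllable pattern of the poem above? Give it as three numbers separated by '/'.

Line 1: sail (1), however (3), flies (1) → 5
Line 2: once (1), five (1), caterpillar (4), creeps (1) → 7
Line 3: seashell (2), by (1), no (1), bread (1) → 5

5/7/5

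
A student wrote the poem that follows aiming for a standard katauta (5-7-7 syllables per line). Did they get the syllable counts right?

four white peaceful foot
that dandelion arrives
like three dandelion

Line 1: four (1), white (1), peaceful (2), foot (1) → 5 ✓
Line 2: that (1), dandelion (4), arrives (2) → 7 ✓
Line 3: like (1), three (1), dandelion (4) → 6 (expected 7)

No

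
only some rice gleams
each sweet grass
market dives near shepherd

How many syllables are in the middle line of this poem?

3

The middle line: "each sweet grass": 1+1+1 = 3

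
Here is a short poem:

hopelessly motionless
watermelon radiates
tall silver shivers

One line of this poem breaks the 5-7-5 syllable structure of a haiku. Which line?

Line 1: hopelessly(3) + motionless(3) = 6 (expected 5)
Line 2: watermelon(4) + radiates(3) = 7 ✓
Line 3: tall(1) + silver(2) + shivers(2) = 5 ✓

Line 1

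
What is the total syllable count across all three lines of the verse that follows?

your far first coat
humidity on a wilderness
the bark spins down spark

Line 1: your (1), far (1), first (1), coat (1) → 4
Line 2: humidity (4), on (1), a (1), wilderness (3) → 9
Line 3: the (1), bark (1), spins (1), down (1), spark (1) → 5
Total: 4 + 9 + 5 = 18

18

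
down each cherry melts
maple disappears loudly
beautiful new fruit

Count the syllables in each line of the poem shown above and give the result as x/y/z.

Line 1: down (1), each (1), cherry (2), melts (1) → 5
Line 2: maple (2), disappears (3), loudly (2) → 7
Line 3: beautiful (3), new (1), fruit (1) → 5

5/7/5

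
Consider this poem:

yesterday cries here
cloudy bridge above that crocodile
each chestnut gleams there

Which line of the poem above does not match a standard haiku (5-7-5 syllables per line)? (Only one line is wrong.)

Line 1: yesterday(3) + cries(1) + here(1) = 5 ✓
Line 2: cloudy(2) + bridge(1) + above(2) + that(1) + crocodile(3) = 9 (expected 7)
Line 3: each(1) + chestnut(2) + gleams(1) + there(1) = 5 ✓

Line 2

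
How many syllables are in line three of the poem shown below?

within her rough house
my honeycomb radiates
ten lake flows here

Line three: ten(1) + lake(1) + flows(1) + here(1) = 4

4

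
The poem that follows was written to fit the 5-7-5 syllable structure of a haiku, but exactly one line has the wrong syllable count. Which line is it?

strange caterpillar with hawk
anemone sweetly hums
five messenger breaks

Line 1: strange(1) + caterpillar(4) + with(1) + hawk(1) = 7 (expected 5)
Line 2: anemone(4) + sweetly(2) + hums(1) = 7 ✓
Line 3: five(1) + messenger(3) + breaks(1) = 5 ✓

Line 1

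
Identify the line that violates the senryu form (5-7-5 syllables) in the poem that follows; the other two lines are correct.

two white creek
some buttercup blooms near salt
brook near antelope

The first line

Line 1: "two white creek": 1+1+1 = 3 (expected 5)
Line 2: "some buttercup blooms near salt": 1+3+1+1+1 = 7 ✓
Line 3: "brook near antelope": 1+1+3 = 5 ✓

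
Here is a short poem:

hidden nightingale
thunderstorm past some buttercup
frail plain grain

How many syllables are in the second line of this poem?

The second line: thunderstorm (3), past (1), some (1), buttercup (3) → 8

8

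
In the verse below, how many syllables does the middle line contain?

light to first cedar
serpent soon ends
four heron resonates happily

The middle line: serpent (2), soon (1), ends (1) → 4

4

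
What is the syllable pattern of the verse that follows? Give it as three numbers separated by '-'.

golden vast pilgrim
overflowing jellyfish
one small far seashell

Line 1: "golden vast pilgrim": 2+1+2 = 5
Line 2: "overflowing jellyfish": 4+3 = 7
Line 3: "one small far seashell": 1+1+1+2 = 5

5-7-5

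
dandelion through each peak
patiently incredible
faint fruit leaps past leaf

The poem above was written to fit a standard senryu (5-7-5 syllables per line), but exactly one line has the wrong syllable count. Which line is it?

The first line

Line 1: "dandelion through each peak": 4+1+1+1 = 7 (expected 5)
Line 2: "patiently incredible": 3+4 = 7 ✓
Line 3: "faint fruit leaps past leaf": 1+1+1+1+1 = 5 ✓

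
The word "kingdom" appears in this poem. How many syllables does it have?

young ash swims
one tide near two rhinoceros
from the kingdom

"kingdom" has 2 syllables.

2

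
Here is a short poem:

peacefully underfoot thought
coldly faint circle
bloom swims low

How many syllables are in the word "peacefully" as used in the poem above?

3

"peacefully" has 3 syllables.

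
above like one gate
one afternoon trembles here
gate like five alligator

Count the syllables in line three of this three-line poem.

7

Line three: "gate like five alligator": 1+1+1+4 = 7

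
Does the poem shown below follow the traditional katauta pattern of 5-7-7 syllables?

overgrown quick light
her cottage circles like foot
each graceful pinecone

No

Line 1: overgrown(3) + quick(1) + light(1) = 5 ✓
Line 2: her(1) + cottage(2) + circles(2) + like(1) + foot(1) = 7 ✓
Line 3: each(1) + graceful(2) + pinecone(2) = 5 (expected 7)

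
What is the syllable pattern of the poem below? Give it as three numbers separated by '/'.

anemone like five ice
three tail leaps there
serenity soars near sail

Line 1: "anemone like five ice": 4+1+1+1 = 7
Line 2: "three tail leaps there": 1+1+1+1 = 4
Line 3: "serenity soars near sail": 4+1+1+1 = 7

7/4/7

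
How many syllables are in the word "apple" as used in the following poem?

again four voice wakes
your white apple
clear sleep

2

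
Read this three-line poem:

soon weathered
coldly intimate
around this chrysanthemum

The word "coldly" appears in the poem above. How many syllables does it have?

2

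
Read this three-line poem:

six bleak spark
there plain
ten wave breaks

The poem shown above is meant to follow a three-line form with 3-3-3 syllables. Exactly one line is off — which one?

Line 2

Line 1: six (1), bleak (1), spark (1) → 3 ✓
Line 2: there (1), plain (1) → 2 (expected 3)
Line 3: ten (1), wave (1), breaks (1) → 3 ✓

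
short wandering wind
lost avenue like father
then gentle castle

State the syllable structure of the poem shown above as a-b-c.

Line 1: short(1) + wandering(3) + wind(1) = 5
Line 2: lost(1) + avenue(3) + like(1) + father(2) = 7
Line 3: then(1) + gentle(2) + castle(2) = 5

5-7-5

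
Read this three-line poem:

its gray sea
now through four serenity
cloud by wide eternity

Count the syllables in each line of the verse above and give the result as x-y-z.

Line 1: its(1) + gray(1) + sea(1) = 3
Line 2: now(1) + through(1) + four(1) + serenity(4) = 7
Line 3: cloud(1) + by(1) + wide(1) + eternity(4) = 7

3-7-7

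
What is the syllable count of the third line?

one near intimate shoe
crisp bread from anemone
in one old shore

4

The third line: in(1) + one(1) + old(1) + shore(1) = 4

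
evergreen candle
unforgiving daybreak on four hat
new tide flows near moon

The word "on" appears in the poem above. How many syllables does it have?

"on" has 1 syllable.

1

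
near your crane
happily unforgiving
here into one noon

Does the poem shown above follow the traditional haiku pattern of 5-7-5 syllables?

Line 1: near(1) + your(1) + crane(1) = 3 (expected 5)
Line 2: happily(3) + unforgiving(4) = 7 ✓
Line 3: here(1) + into(2) + one(1) + noon(1) = 5 ✓

No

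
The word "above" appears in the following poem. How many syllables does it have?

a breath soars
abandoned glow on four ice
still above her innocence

2

"above" has 2 syllables.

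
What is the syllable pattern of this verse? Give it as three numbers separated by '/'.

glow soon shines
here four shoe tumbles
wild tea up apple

3/5/5

Line 1: glow (1), soon (1), shines (1) → 3
Line 2: here (1), four (1), shoe (1), tumbles (2) → 5
Line 3: wild (1), tea (1), up (1), apple (2) → 5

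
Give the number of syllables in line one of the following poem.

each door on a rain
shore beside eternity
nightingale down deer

5

Line one: each (1), door (1), on (1), a (1), rain (1) → 5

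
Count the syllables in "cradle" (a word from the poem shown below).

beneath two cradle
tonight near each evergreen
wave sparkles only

2

"cradle" has 2 syllables.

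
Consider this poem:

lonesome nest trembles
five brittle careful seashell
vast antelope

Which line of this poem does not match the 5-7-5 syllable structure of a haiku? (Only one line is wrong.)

Line 3

Line 1: "lonesome nest trembles": 2+1+2 = 5 ✓
Line 2: "five brittle careful seashell": 1+2+2+2 = 7 ✓
Line 3: "vast antelope": 1+3 = 4 (expected 5)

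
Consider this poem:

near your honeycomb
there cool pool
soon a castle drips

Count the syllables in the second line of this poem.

The second line: there (1), cool (1), pool (1) → 3

3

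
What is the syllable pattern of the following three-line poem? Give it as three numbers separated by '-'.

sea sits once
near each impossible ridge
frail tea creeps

3-7-3

Line 1: sea (1), sits (1), once (1) → 3
Line 2: near (1), each (1), impossible (4), ridge (1) → 7
Line 3: frail (1), tea (1), creeps (1) → 3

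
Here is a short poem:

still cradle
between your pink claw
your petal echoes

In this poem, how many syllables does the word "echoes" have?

2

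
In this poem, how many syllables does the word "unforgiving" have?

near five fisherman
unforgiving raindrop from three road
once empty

4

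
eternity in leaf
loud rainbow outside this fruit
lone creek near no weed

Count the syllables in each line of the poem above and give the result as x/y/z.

6/7/5

Line 1: "eternity in leaf": 4+1+1 = 6
Line 2: "loud rainbow outside this fruit": 1+2+2+1+1 = 7
Line 3: "lone creek near no weed": 1+1+1+1+1 = 5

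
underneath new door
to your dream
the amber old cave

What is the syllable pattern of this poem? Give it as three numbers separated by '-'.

Line 1: underneath(3) + new(1) + door(1) = 5
Line 2: to(1) + your(1) + dream(1) = 3
Line 3: the(1) + amber(2) + old(1) + cave(1) = 5

5-3-5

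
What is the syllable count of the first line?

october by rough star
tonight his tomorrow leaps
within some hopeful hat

6

The first line: "october by rough star": 3+1+1+1 = 6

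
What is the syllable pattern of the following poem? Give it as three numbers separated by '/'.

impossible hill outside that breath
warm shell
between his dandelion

9/2/7

Line 1: "impossible hill outside that breath": 4+1+2+1+1 = 9
Line 2: "warm shell": 1+1 = 2
Line 3: "between his dandelion": 2+1+4 = 7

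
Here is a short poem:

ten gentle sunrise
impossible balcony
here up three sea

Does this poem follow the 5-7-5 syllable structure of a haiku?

No

Line 1: ten(1) + gentle(2) + sunrise(2) = 5 ✓
Line 2: impossible(4) + balcony(3) = 7 ✓
Line 3: here(1) + up(1) + three(1) + sea(1) = 4 (expected 5)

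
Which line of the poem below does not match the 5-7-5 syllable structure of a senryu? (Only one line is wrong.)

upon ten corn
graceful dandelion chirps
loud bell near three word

Line 1: upon(2) + ten(1) + corn(1) = 4 (expected 5)
Line 2: graceful(2) + dandelion(4) + chirps(1) = 7 ✓
Line 3: loud(1) + bell(1) + near(1) + three(1) + word(1) = 5 ✓

The first line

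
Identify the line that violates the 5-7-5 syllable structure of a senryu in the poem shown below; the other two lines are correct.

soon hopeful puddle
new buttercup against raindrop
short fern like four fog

Line 2

Line 1: "soon hopeful puddle": 1+2+2 = 5 ✓
Line 2: "new buttercup against raindrop": 1+3+2+2 = 8 (expected 7)
Line 3: "short fern like four fog": 1+1+1+1+1 = 5 ✓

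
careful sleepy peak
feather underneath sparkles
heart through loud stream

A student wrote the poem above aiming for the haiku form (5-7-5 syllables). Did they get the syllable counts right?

No

Line 1: careful (2), sleepy (2), peak (1) → 5 ✓
Line 2: feather (2), underneath (3), sparkles (2) → 7 ✓
Line 3: heart (1), through (1), loud (1), stream (1) → 4 (expected 5)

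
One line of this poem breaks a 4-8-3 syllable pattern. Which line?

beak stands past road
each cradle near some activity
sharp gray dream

Line 1: "beak stands past road": 1+1+1+1 = 4 ✓
Line 2: "each cradle near some activity": 1+2+1+1+4 = 9 (expected 8)
Line 3: "sharp gray dream": 1+1+1 = 3 ✓

Line 2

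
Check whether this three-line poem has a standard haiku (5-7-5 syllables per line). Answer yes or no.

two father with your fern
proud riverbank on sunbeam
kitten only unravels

No

Line 1: two (1), father (2), with (1), your (1), fern (1) → 6 (expected 5)
Line 2: proud (1), riverbank (3), on (1), sunbeam (2) → 7 ✓
Line 3: kitten (2), only (2), unravels (3) → 7 (expected 5)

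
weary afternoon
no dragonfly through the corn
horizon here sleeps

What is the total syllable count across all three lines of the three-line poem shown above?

17

Line 1: weary(2) + afternoon(3) = 5
Line 2: no(1) + dragonfly(3) + through(1) + the(1) + corn(1) = 7
Line 3: horizon(3) + here(1) + sleeps(1) = 5
Total: 5 + 7 + 5 = 17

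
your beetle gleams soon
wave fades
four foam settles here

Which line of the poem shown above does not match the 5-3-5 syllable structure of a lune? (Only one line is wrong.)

The second line

Line 1: your(1) + beetle(2) + gleams(1) + soon(1) = 5 ✓
Line 2: wave(1) + fades(1) = 2 (expected 3)
Line 3: four(1) + foam(1) + settles(2) + here(1) = 5 ✓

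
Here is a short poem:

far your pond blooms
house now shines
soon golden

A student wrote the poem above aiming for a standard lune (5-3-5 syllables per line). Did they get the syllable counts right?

No

Line 1: "far your pond blooms": 1+1+1+1 = 4 (expected 5)
Line 2: "house now shines": 1+1+1 = 3 ✓
Line 3: "soon golden": 1+2 = 3 (expected 5)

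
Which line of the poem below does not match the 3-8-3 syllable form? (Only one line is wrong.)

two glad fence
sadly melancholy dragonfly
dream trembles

Line 2

Line 1: "two glad fence": 1+1+1 = 3 ✓
Line 2: "sadly melancholy dragonfly": 2+4+3 = 9 (expected 8)
Line 3: "dream trembles": 1+2 = 3 ✓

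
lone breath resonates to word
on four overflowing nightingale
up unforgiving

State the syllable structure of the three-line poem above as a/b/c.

7/9/5

Line 1: lone (1), breath (1), resonates (3), to (1), word (1) → 7
Line 2: on (1), four (1), overflowing (4), nightingale (3) → 9
Line 3: up (1), unforgiving (4) → 5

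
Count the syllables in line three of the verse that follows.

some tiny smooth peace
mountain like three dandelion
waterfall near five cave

Line three: waterfall (3), near (1), five (1), cave (1) → 6

6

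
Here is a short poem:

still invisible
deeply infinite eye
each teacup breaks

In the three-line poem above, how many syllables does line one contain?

Line one: still(1) + invisible(4) = 5

5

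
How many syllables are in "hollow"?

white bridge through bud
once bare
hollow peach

2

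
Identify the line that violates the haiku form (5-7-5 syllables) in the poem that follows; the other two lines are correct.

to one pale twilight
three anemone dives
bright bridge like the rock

Line 1: to(1) + one(1) + pale(1) + twilight(2) = 5 ✓
Line 2: three(1) + anemone(4) + dives(1) = 6 (expected 7)
Line 3: bright(1) + bridge(1) + like(1) + the(1) + rock(1) = 5 ✓

Line 2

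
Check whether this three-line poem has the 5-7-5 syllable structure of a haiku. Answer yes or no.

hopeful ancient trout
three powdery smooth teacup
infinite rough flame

Yes

Line 1: "hopeful ancient trout": 2+2+1 = 5 ✓
Line 2: "three powdery smooth teacup": 1+3+1+2 = 7 ✓
Line 3: "infinite rough flame": 3+1+1 = 5 ✓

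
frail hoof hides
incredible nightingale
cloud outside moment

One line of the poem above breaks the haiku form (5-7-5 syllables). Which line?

The first line

Line 1: frail (1), hoof (1), hides (1) → 3 (expected 5)
Line 2: incredible (4), nightingale (3) → 7 ✓
Line 3: cloud (1), outside (2), moment (2) → 5 ✓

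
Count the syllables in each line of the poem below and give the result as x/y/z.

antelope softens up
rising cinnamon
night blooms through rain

6/5/4

Line 1: "antelope softens up": 3+2+1 = 6
Line 2: "rising cinnamon": 2+3 = 5
Line 3: "night blooms through rain": 1+1+1+1 = 4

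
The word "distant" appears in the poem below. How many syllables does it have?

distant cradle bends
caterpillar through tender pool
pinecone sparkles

2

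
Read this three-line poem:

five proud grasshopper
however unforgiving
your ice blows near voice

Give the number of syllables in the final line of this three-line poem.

The final line: "your ice blows near voice": 1+1+1+1+1 = 5

5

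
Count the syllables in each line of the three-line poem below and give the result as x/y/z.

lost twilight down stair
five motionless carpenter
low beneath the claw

5/7/5

Line 1: lost(1) + twilight(2) + down(1) + stair(1) = 5
Line 2: five(1) + motionless(3) + carpenter(3) = 7
Line 3: low(1) + beneath(2) + the(1) + claw(1) = 5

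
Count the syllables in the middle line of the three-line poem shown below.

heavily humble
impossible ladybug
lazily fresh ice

7

The middle line: impossible (4), ladybug (3) → 7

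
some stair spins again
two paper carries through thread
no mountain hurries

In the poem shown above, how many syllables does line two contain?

Line two: "two paper carries through thread": 1+2+2+1+1 = 7

7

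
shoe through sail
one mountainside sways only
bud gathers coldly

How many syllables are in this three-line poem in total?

Line 1: shoe(1) + through(1) + sail(1) = 3
Line 2: one(1) + mountainside(3) + sways(1) + only(2) = 7
Line 3: bud(1) + gathers(2) + coldly(2) = 5
Total: 3 + 7 + 5 = 15

15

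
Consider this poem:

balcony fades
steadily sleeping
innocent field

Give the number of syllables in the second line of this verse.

5

The second line: steadily(3) + sleeping(2) = 5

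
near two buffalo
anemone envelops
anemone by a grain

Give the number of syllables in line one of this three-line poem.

5

Line one: near (1), two (1), buffalo (3) → 5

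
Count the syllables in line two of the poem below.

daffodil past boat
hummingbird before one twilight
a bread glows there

8

Line two: hummingbird (3), before (2), one (1), twilight (2) → 8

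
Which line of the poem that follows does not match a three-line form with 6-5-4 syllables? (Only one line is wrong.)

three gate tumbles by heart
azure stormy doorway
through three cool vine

Line 1: three(1) + gate(1) + tumbles(2) + by(1) + heart(1) = 6 ✓
Line 2: azure(2) + stormy(2) + doorway(2) = 6 (expected 5)
Line 3: through(1) + three(1) + cool(1) + vine(1) = 4 ✓

The second line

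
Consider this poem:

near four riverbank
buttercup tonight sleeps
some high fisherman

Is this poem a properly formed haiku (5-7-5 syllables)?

No

Line 1: near (1), four (1), riverbank (3) → 5 ✓
Line 2: buttercup (3), tonight (2), sleeps (1) → 6 (expected 7)
Line 3: some (1), high (1), fisherman (3) → 5 ✓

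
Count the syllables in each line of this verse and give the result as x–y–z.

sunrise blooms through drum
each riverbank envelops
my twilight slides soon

Line 1: "sunrise blooms through drum": 2+1+1+1 = 5
Line 2: "each riverbank envelops": 1+3+3 = 7
Line 3: "my twilight slides soon": 1+2+1+1 = 5

5–7–5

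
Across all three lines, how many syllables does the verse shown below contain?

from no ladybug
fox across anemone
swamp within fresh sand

17

Line 1: "from no ladybug": 1+1+3 = 5
Line 2: "fox across anemone": 1+2+4 = 7
Line 3: "swamp within fresh sand": 1+2+1+1 = 5
Total: 5 + 7 + 5 = 17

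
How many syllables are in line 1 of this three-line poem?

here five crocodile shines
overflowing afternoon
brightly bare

6

Line 1: "here five crocodile shines": 1+1+3+1 = 6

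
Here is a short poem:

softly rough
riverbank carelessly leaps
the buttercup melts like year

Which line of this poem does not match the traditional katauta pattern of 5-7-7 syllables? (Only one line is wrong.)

Line 1: softly (2), rough (1) → 3 (expected 5)
Line 2: riverbank (3), carelessly (3), leaps (1) → 7 ✓
Line 3: the (1), buttercup (3), melts (1), like (1), year (1) → 7 ✓

The first line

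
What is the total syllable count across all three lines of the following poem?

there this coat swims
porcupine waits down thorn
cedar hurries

14

Line 1: there(1) + this(1) + coat(1) + swims(1) = 4
Line 2: porcupine(3) + waits(1) + down(1) + thorn(1) = 6
Line 3: cedar(2) + hurries(2) = 4
Total: 4 + 6 + 4 = 14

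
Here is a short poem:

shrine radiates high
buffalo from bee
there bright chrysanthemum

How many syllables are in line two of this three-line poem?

Line two: "buffalo from bee": 3+1+1 = 5

5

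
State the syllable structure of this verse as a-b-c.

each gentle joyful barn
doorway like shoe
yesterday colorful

6-4-6

Line 1: each(1) + gentle(2) + joyful(2) + barn(1) = 6
Line 2: doorway(2) + like(1) + shoe(1) = 4
Line 3: yesterday(3) + colorful(3) = 6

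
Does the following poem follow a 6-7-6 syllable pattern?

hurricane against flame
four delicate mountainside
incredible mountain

Yes

Line 1: hurricane(3) + against(2) + flame(1) = 6 ✓
Line 2: four(1) + delicate(3) + mountainside(3) = 7 ✓
Line 3: incredible(4) + mountain(2) = 6 ✓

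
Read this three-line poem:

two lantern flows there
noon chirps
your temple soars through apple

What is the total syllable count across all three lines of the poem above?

14

Line 1: two(1) + lantern(2) + flows(1) + there(1) = 5
Line 2: noon(1) + chirps(1) = 2
Line 3: your(1) + temple(2) + soars(1) + through(1) + apple(2) = 7
Total: 5 + 2 + 7 = 14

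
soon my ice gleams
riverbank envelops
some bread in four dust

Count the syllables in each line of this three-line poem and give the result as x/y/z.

Line 1: soon (1), my (1), ice (1), gleams (1) → 4
Line 2: riverbank (3), envelops (3) → 6
Line 3: some (1), bread (1), in (1), four (1), dust (1) → 5

4/6/5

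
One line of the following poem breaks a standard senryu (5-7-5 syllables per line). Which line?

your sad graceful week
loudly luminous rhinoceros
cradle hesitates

Line 1: your (1), sad (1), graceful (2), week (1) → 5 ✓
Line 2: loudly (2), luminous (3), rhinoceros (4) → 9 (expected 7)
Line 3: cradle (2), hesitates (3) → 5 ✓

Line 2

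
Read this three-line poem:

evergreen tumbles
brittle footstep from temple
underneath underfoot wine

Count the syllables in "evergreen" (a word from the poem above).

3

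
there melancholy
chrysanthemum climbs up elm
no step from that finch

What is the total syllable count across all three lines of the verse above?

Line 1: there(1) + melancholy(4) = 5
Line 2: chrysanthemum(4) + climbs(1) + up(1) + elm(1) = 7
Line 3: no(1) + step(1) + from(1) + that(1) + finch(1) = 5
Total: 5 + 7 + 5 = 17

17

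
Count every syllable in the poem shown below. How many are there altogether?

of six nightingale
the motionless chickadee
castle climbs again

Line 1: of (1), six (1), nightingale (3) → 5
Line 2: the (1), motionless (3), chickadee (3) → 7
Line 3: castle (2), climbs (1), again (2) → 5
Total: 5 + 7 + 5 = 17

17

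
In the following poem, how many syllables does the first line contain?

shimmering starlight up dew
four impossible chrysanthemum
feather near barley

7

The first line: shimmering (3), starlight (2), up (1), dew (1) → 7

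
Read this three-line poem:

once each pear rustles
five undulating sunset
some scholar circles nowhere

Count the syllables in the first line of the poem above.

5

The first line: once (1), each (1), pear (1), rustles (2) → 5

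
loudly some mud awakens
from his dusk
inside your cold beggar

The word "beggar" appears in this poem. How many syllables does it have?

2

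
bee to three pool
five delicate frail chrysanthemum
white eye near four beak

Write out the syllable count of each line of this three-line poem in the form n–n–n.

4–9–5

Line 1: "bee to three pool": 1+1+1+1 = 4
Line 2: "five delicate frail chrysanthemum": 1+3+1+4 = 9
Line 3: "white eye near four beak": 1+1+1+1+1 = 5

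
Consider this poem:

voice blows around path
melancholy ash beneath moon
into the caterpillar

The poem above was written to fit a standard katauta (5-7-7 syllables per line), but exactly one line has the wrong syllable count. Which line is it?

Line 1: voice (1), blows (1), around (2), path (1) → 5 ✓
Line 2: melancholy (4), ash (1), beneath (2), moon (1) → 8 (expected 7)
Line 3: into (2), the (1), caterpillar (4) → 7 ✓

Line 2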